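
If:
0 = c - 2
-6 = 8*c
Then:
No Solution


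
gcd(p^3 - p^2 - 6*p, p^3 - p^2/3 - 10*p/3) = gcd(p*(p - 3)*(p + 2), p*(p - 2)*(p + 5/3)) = p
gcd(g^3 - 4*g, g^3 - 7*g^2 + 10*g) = g^2 - 2*g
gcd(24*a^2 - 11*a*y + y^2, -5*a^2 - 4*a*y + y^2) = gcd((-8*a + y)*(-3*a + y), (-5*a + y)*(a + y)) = 1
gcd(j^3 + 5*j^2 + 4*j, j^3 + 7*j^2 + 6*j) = j^2 + j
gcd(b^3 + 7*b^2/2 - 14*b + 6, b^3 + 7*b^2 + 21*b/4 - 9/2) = b^2 + 11*b/2 - 3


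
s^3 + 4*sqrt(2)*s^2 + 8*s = s*(s + 2*sqrt(2))^2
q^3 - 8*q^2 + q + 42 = (q - 7)*(q - 3)*(q + 2)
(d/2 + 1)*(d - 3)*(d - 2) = d^3/2 - 3*d^2/2 - 2*d + 6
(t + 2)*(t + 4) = t^2 + 6*t + 8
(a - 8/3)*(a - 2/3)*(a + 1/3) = a^3 - 3*a^2 + 2*a/3 + 16/27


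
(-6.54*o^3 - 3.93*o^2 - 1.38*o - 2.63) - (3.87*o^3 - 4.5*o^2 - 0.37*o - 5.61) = -10.41*o^3 + 0.57*o^2 - 1.01*o + 2.98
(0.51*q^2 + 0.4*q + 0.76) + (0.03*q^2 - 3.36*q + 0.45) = 0.54*q^2 - 2.96*q + 1.21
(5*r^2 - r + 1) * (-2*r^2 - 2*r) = -10*r^4 - 8*r^3 - 2*r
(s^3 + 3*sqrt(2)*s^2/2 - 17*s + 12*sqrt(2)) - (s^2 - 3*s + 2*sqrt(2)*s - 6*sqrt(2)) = s^3 - s^2 + 3*sqrt(2)*s^2/2 - 14*s - 2*sqrt(2)*s + 18*sqrt(2)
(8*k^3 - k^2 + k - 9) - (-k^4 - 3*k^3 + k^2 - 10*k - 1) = k^4 + 11*k^3 - 2*k^2 + 11*k - 8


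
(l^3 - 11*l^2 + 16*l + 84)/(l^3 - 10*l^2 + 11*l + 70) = (l - 6)/(l - 5)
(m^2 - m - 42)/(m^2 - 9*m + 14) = (m + 6)/(m - 2)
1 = 1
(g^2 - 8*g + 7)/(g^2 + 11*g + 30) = (g^2 - 8*g + 7)/(g^2 + 11*g + 30)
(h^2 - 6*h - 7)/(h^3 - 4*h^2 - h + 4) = (h - 7)/(h^2 - 5*h + 4)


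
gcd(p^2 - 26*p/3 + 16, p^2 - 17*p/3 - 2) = p - 6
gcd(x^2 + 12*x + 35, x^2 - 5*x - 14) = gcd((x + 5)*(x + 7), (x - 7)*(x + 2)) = 1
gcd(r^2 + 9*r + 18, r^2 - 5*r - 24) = r + 3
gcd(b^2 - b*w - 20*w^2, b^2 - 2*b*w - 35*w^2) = 1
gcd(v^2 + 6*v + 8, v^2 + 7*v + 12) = v + 4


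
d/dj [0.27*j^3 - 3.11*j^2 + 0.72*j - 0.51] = 0.81*j^2 - 6.22*j + 0.72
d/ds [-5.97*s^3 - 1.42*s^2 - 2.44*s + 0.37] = -17.91*s^2 - 2.84*s - 2.44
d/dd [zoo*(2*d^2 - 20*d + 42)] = zoo*(d - 5)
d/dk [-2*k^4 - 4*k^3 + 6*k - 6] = -8*k^3 - 12*k^2 + 6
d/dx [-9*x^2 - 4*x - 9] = -18*x - 4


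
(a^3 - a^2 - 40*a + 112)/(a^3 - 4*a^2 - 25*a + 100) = (a^2 + 3*a - 28)/(a^2 - 25)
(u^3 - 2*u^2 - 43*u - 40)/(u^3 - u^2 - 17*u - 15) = (u^2 - 3*u - 40)/(u^2 - 2*u - 15)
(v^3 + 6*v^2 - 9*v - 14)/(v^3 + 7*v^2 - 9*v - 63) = (v^2 - v - 2)/(v^2 - 9)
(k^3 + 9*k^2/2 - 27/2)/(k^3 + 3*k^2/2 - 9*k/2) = (k + 3)/k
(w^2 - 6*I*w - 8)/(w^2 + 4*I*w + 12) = (w - 4*I)/(w + 6*I)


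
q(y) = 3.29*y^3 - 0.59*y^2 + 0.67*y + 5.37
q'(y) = 9.87*y^2 - 1.18*y + 0.67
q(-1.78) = -16.25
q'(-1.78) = 34.04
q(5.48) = 532.75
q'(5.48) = 290.60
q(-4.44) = -297.20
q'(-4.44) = 200.48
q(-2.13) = -30.53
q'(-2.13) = 47.96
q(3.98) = 206.11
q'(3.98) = 152.32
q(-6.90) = -1108.14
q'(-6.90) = 478.72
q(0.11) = 5.44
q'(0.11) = 0.66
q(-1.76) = -15.57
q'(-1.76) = 33.32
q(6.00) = 698.79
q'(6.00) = 348.91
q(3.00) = 90.90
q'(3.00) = 85.96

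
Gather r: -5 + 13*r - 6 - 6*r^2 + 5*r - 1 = -6*r^2 + 18*r - 12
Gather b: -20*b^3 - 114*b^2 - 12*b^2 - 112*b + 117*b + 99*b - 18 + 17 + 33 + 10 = -20*b^3 - 126*b^2 + 104*b + 42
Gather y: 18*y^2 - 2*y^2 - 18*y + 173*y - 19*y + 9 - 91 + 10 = 16*y^2 + 136*y - 72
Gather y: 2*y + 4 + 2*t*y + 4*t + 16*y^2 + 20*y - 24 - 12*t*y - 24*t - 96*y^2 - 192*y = -20*t - 80*y^2 + y*(-10*t - 170) - 20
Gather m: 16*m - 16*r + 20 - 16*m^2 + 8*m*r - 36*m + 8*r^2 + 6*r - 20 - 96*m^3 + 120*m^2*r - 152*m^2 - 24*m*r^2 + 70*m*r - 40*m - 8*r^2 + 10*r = -96*m^3 + m^2*(120*r - 168) + m*(-24*r^2 + 78*r - 60)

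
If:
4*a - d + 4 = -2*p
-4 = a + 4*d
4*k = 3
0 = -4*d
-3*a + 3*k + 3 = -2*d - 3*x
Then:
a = -4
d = 0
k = 3/4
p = 6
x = -23/4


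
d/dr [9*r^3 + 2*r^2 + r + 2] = 27*r^2 + 4*r + 1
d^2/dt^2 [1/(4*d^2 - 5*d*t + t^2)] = 2*(-4*d^2 + 5*d*t - t^2 + (5*d - 2*t)^2)/(4*d^2 - 5*d*t + t^2)^3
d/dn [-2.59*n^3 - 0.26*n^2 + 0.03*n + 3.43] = -7.77*n^2 - 0.52*n + 0.03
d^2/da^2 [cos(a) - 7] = -cos(a)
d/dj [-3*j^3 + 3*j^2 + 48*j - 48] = -9*j^2 + 6*j + 48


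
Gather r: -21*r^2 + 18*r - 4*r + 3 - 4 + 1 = -21*r^2 + 14*r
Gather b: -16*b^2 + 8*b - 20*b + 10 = -16*b^2 - 12*b + 10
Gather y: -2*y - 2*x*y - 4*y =y*(-2*x - 6)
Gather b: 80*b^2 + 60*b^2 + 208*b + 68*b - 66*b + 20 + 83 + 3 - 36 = 140*b^2 + 210*b + 70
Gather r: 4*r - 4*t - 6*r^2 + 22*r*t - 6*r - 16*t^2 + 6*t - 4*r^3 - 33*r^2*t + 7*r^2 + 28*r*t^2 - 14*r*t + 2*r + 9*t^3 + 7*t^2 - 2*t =-4*r^3 + r^2*(1 - 33*t) + r*(28*t^2 + 8*t) + 9*t^3 - 9*t^2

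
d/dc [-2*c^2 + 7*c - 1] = 7 - 4*c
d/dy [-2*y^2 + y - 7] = 1 - 4*y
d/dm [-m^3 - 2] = -3*m^2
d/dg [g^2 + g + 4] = 2*g + 1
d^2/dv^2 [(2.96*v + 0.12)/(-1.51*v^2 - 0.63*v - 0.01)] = (-(2.96*v + 0.12)*(3.02*v + 0.63)*(6.04*v + 1.26) + (26.8176*v + 4.092)*(1.51*v^2 + 0.63*v + 0.01))/(1.51*v^2 + 0.63*v + 0.01)^3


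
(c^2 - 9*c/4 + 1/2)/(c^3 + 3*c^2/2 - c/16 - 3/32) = 8*(c - 2)/(8*c^2 + 14*c + 3)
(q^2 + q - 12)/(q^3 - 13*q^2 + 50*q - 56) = (q^2 + q - 12)/(q^3 - 13*q^2 + 50*q - 56)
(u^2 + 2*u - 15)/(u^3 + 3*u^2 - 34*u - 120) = (u - 3)/(u^2 - 2*u - 24)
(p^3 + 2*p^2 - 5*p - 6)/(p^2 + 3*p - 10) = (p^2 + 4*p + 3)/(p + 5)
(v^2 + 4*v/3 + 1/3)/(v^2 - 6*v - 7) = (v + 1/3)/(v - 7)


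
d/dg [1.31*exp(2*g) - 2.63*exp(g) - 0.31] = (2.62*exp(g) - 2.63)*exp(g)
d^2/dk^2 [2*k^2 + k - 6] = 4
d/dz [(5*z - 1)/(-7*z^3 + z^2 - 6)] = (-35*z^3 + 5*z^2 + z*(5*z - 1)*(21*z - 2) - 30)/(7*z^3 - z^2 + 6)^2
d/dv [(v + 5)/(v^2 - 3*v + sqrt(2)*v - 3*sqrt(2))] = (v^2 - 3*v + sqrt(2)*v - (v + 5)*(2*v - 3 + sqrt(2)) - 3*sqrt(2))/(v^2 - 3*v + sqrt(2)*v - 3*sqrt(2))^2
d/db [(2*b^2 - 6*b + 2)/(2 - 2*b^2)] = (-3*b^2 + 4*b - 3)/(b^4 - 2*b^2 + 1)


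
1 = 1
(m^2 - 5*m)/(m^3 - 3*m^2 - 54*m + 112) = m*(m - 5)/(m^3 - 3*m^2 - 54*m + 112)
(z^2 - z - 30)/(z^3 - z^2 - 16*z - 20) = (-z^2 + z + 30)/(-z^3 + z^2 + 16*z + 20)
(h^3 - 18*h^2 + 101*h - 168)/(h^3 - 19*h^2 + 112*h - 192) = (h - 7)/(h - 8)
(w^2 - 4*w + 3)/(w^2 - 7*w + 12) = (w - 1)/(w - 4)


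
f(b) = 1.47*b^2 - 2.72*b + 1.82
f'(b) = 2.94*b - 2.72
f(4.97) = 24.61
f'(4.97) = 11.89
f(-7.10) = 95.23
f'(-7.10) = -23.59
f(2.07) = 2.49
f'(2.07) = 3.37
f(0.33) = 1.08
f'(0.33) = -1.75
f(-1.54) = 9.50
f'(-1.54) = -7.25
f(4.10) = 15.38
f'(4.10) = 9.33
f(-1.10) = 6.59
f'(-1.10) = -5.95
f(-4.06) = 37.09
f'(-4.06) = -14.66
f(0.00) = 1.82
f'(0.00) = -2.72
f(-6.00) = 71.06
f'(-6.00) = -20.36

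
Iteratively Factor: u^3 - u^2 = (u - 1)*(u^2) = u*(u - 1)*(u)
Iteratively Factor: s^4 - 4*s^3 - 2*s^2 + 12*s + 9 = (s + 1)*(s^3 - 5*s^2 + 3*s + 9) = (s + 1)^2*(s^2 - 6*s + 9) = (s - 3)*(s + 1)^2*(s - 3)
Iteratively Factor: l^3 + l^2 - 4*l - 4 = (l - 2)*(l^2 + 3*l + 2) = (l - 2)*(l + 1)*(l + 2)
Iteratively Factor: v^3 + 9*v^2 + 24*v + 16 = (v + 4)*(v^2 + 5*v + 4) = (v + 4)^2*(v + 1)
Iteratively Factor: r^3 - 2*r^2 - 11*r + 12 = (r + 3)*(r^2 - 5*r + 4) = (r - 4)*(r + 3)*(r - 1)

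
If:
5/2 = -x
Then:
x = -5/2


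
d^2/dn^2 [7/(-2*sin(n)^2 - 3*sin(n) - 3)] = 7*(16*sin(n)^4 + 18*sin(n)^3 - 39*sin(n)^2 - 45*sin(n) - 6)/(3*sin(n) - cos(2*n) + 4)^3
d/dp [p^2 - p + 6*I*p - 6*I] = 2*p - 1 + 6*I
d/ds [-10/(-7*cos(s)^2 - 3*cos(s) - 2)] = 10*(14*cos(s) + 3)*sin(s)/(7*cos(s)^2 + 3*cos(s) + 2)^2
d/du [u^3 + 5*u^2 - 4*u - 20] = 3*u^2 + 10*u - 4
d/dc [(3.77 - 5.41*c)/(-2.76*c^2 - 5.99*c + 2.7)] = (-14.9316*c^2 + 20.8104*c + 7.9753)/(7.6176*c^4 + 33.0648*c^3 + 20.9761*c^2 - 32.346*c + 7.29)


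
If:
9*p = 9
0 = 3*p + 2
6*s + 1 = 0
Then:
No Solution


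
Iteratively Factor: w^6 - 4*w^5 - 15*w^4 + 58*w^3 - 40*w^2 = (w)*(w^5 - 4*w^4 - 15*w^3 + 58*w^2 - 40*w) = w*(w - 1)*(w^4 - 3*w^3 - 18*w^2 + 40*w) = w*(w - 2)*(w - 1)*(w^3 - w^2 - 20*w) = w*(w - 2)*(w - 1)*(w + 4)*(w^2 - 5*w) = w^2*(w - 2)*(w - 1)*(w + 4)*(w - 5)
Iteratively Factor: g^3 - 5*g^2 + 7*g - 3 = (g - 1)*(g^2 - 4*g + 3) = (g - 1)^2*(g - 3)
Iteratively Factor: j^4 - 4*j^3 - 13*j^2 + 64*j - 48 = (j - 4)*(j^3 - 13*j + 12) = (j - 4)*(j - 3)*(j^2 + 3*j - 4) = (j - 4)*(j - 3)*(j + 4)*(j - 1)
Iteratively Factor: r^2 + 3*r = (r + 3)*(r)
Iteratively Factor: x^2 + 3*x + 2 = (x + 1)*(x + 2)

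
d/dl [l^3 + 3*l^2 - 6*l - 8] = 3*l^2 + 6*l - 6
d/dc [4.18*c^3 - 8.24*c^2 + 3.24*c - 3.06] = 12.54*c^2 - 16.48*c + 3.24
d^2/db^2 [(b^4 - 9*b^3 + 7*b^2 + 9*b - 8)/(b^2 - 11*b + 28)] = 2*(b^6 - 33*b^5 + 447*b^4 - 3215*b^3 + 12408*b^2 - 21660*b + 7516)/(b^6 - 33*b^5 + 447*b^4 - 3179*b^3 + 12516*b^2 - 25872*b + 21952)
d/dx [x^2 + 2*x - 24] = 2*x + 2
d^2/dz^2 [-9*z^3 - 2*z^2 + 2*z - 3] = -54*z - 4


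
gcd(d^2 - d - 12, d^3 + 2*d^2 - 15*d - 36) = d^2 - d - 12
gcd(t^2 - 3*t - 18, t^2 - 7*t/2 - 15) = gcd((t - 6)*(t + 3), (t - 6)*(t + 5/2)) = t - 6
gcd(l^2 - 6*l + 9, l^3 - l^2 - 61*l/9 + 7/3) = l - 3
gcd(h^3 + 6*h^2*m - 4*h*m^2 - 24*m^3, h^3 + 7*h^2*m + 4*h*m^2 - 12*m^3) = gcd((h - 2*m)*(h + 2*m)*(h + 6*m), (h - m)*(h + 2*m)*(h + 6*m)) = h^2 + 8*h*m + 12*m^2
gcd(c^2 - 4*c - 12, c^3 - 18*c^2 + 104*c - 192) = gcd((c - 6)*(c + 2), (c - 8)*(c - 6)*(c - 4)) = c - 6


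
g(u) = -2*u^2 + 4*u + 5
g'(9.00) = -32.00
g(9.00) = -121.00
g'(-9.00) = 40.00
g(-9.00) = -193.00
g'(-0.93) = 7.72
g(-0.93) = -0.45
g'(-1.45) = 9.80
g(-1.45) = -5.00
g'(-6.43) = 29.72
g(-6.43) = -103.41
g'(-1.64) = 10.56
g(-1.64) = -6.94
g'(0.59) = 1.64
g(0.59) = 6.66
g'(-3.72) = 18.88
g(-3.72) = -37.56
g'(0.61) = 1.56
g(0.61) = 6.70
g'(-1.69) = 10.76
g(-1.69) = -7.47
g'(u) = 4 - 4*u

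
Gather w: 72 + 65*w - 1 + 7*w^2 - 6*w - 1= 7*w^2 + 59*w + 70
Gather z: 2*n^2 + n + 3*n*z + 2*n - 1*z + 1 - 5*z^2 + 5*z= 2*n^2 + 3*n - 5*z^2 + z*(3*n + 4) + 1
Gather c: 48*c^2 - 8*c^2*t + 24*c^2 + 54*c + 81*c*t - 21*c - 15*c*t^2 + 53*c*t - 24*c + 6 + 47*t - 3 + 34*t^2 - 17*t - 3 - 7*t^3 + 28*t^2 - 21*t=c^2*(72 - 8*t) + c*(-15*t^2 + 134*t + 9) - 7*t^3 + 62*t^2 + 9*t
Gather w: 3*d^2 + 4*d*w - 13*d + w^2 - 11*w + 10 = 3*d^2 - 13*d + w^2 + w*(4*d - 11) + 10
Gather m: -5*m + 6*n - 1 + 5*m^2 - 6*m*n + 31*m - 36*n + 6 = 5*m^2 + m*(26 - 6*n) - 30*n + 5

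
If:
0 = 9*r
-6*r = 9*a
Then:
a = 0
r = 0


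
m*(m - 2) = m^2 - 2*m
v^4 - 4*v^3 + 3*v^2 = v^2*(v - 3)*(v - 1)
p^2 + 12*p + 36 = (p + 6)^2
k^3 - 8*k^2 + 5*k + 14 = (k - 7)*(k - 2)*(k + 1)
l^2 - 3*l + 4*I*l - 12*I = (l - 3)*(l + 4*I)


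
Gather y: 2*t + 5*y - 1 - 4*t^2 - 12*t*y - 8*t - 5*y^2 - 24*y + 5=-4*t^2 - 6*t - 5*y^2 + y*(-12*t - 19) + 4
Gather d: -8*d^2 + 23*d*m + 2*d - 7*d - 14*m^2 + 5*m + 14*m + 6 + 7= -8*d^2 + d*(23*m - 5) - 14*m^2 + 19*m + 13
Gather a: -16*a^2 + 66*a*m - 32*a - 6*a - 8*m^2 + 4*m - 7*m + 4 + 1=-16*a^2 + a*(66*m - 38) - 8*m^2 - 3*m + 5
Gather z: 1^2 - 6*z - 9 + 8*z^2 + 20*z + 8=8*z^2 + 14*z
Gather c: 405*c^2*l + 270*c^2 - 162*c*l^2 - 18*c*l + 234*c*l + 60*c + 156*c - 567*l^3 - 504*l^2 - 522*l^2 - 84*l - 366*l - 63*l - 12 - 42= c^2*(405*l + 270) + c*(-162*l^2 + 216*l + 216) - 567*l^3 - 1026*l^2 - 513*l - 54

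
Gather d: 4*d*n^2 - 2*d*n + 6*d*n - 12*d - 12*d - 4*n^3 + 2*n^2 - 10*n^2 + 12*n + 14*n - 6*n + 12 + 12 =d*(4*n^2 + 4*n - 24) - 4*n^3 - 8*n^2 + 20*n + 24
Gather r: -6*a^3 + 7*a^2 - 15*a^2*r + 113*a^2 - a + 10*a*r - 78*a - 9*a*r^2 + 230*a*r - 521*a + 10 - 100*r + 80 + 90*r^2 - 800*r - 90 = -6*a^3 + 120*a^2 - 600*a + r^2*(90 - 9*a) + r*(-15*a^2 + 240*a - 900)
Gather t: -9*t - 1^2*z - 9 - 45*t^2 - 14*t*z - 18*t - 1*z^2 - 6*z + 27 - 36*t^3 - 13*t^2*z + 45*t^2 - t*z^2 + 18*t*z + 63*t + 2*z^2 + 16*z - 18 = -36*t^3 - 13*t^2*z + t*(-z^2 + 4*z + 36) + z^2 + 9*z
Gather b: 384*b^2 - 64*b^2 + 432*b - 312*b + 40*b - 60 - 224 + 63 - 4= 320*b^2 + 160*b - 225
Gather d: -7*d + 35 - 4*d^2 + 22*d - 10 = -4*d^2 + 15*d + 25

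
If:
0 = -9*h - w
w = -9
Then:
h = 1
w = -9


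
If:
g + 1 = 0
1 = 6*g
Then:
No Solution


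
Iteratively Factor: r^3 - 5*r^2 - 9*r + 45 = (r - 3)*(r^2 - 2*r - 15) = (r - 3)*(r + 3)*(r - 5)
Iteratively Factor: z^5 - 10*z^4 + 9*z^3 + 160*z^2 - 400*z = (z)*(z^4 - 10*z^3 + 9*z^2 + 160*z - 400) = z*(z - 5)*(z^3 - 5*z^2 - 16*z + 80) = z*(z - 5)*(z - 4)*(z^2 - z - 20) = z*(z - 5)*(z - 4)*(z + 4)*(z - 5)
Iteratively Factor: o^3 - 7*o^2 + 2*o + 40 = (o - 5)*(o^2 - 2*o - 8) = (o - 5)*(o + 2)*(o - 4)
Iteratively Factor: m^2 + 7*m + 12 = (m + 3)*(m + 4)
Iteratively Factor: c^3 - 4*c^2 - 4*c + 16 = (c + 2)*(c^2 - 6*c + 8) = (c - 2)*(c + 2)*(c - 4)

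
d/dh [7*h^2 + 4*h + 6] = 14*h + 4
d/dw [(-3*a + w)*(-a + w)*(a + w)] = -a^2 - 6*a*w + 3*w^2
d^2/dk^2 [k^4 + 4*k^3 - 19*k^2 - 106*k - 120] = 12*k^2 + 24*k - 38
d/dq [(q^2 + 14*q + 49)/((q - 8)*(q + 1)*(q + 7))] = (-q^2 - 14*q + 41)/(q^4 - 14*q^3 + 33*q^2 + 112*q + 64)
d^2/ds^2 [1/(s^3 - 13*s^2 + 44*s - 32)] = 2*((13 - 3*s)*(s^3 - 13*s^2 + 44*s - 32) + (3*s^2 - 26*s + 44)^2)/(s^3 - 13*s^2 + 44*s - 32)^3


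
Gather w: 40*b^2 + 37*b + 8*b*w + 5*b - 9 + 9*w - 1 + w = 40*b^2 + 42*b + w*(8*b + 10) - 10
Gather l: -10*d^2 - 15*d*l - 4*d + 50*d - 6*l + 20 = -10*d^2 + 46*d + l*(-15*d - 6) + 20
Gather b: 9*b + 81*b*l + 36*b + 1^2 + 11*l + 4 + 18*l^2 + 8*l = b*(81*l + 45) + 18*l^2 + 19*l + 5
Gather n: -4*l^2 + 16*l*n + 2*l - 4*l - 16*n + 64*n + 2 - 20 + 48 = -4*l^2 - 2*l + n*(16*l + 48) + 30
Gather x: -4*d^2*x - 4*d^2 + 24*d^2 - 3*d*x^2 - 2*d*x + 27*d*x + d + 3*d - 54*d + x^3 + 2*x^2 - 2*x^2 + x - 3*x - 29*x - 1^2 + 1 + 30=20*d^2 - 3*d*x^2 - 50*d + x^3 + x*(-4*d^2 + 25*d - 31) + 30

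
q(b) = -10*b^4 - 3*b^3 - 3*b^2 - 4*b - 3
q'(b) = -40*b^3 - 9*b^2 - 6*b - 4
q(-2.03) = -151.96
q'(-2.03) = 305.71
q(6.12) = -14855.83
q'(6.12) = -9546.65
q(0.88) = -16.88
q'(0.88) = -43.51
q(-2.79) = -555.96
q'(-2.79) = 811.39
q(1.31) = -49.58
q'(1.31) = -117.23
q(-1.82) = -97.29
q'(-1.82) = 218.25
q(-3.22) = -996.10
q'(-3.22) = 1257.45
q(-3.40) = -1242.50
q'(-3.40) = 1484.52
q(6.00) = -13743.00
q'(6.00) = -9004.00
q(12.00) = -213027.00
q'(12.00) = -70492.00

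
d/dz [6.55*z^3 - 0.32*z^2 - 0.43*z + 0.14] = 19.65*z^2 - 0.64*z - 0.43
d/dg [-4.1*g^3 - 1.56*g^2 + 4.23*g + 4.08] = -12.3*g^2 - 3.12*g + 4.23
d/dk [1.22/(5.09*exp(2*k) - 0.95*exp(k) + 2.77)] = (1.159 - 12.4196*exp(k))*exp(k)/(5.09*exp(2*k) - 0.95*exp(k) + 2.77)^2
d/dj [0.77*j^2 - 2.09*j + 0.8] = 1.54*j - 2.09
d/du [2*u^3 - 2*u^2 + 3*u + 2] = 6*u^2 - 4*u + 3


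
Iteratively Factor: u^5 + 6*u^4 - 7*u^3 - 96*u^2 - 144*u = (u + 3)*(u^4 + 3*u^3 - 16*u^2 - 48*u) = (u + 3)*(u + 4)*(u^3 - u^2 - 12*u) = u*(u + 3)*(u + 4)*(u^2 - u - 12) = u*(u + 3)^2*(u + 4)*(u - 4)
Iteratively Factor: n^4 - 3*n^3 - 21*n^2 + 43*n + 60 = (n - 3)*(n^3 - 21*n - 20) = (n - 3)*(n + 4)*(n^2 - 4*n - 5) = (n - 5)*(n - 3)*(n + 4)*(n + 1)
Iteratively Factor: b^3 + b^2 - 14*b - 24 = (b - 4)*(b^2 + 5*b + 6) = (b - 4)*(b + 2)*(b + 3)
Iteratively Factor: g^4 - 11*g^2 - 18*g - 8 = (g - 4)*(g^3 + 4*g^2 + 5*g + 2) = (g - 4)*(g + 2)*(g^2 + 2*g + 1) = (g - 4)*(g + 1)*(g + 2)*(g + 1)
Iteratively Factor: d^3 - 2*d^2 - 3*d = (d)*(d^2 - 2*d - 3) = d*(d + 1)*(d - 3)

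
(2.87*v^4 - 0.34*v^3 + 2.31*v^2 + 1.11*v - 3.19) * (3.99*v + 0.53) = 11.4513*v^5 + 0.1645*v^4 + 9.0367*v^3 + 5.6532*v^2 - 12.1398*v - 1.6907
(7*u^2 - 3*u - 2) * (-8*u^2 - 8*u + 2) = -56*u^4 - 32*u^3 + 54*u^2 + 10*u - 4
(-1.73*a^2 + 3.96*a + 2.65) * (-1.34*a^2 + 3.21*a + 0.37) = 2.3182*a^4 - 10.8597*a^3 + 8.5205*a^2 + 9.9717*a + 0.9805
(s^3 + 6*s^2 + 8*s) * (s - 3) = s^4 + 3*s^3 - 10*s^2 - 24*s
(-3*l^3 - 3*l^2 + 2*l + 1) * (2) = -6*l^3 - 6*l^2 + 4*l + 2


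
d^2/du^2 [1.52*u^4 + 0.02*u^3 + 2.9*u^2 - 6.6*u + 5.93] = 18.24*u^2 + 0.12*u + 5.8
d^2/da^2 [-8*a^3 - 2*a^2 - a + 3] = -48*a - 4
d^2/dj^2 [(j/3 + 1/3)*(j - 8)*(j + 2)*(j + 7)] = 4*j^2 + 4*j - 38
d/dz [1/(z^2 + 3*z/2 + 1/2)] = 2*(-4*z - 3)/(2*z^2 + 3*z + 1)^2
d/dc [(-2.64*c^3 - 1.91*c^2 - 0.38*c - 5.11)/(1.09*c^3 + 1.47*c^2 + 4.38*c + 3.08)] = (-1.7989*c^4 - 22.298*c^3 - 15.4911*c^2 + 3.2578*c + 21.2114)/(1.1881*c^6 + 3.2046*c^5 + 11.7093*c^4 + 19.5916*c^3 + 28.2396*c^2 + 26.9808*c + 9.4864)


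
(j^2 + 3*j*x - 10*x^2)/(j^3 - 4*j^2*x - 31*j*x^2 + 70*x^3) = 1/(j - 7*x)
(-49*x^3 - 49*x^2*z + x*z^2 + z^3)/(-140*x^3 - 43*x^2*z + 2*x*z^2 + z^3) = (7*x^2 + 8*x*z + z^2)/(20*x^2 + 9*x*z + z^2)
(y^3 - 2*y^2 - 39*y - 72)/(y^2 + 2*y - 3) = (y^2 - 5*y - 24)/(y - 1)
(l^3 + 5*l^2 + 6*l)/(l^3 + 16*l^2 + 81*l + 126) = l*(l + 2)/(l^2 + 13*l + 42)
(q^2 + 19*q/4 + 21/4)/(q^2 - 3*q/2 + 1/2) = (4*q^2 + 19*q + 21)/(2*(2*q^2 - 3*q + 1))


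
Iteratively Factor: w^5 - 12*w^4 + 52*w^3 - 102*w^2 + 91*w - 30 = (w - 1)*(w^4 - 11*w^3 + 41*w^2 - 61*w + 30) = (w - 2)*(w - 1)*(w^3 - 9*w^2 + 23*w - 15) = (w - 2)*(w - 1)^2*(w^2 - 8*w + 15) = (w - 3)*(w - 2)*(w - 1)^2*(w - 5)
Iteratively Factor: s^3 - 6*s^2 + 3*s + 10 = (s - 5)*(s^2 - s - 2) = (s - 5)*(s - 2)*(s + 1)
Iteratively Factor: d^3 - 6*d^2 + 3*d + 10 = (d - 2)*(d^2 - 4*d - 5) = (d - 5)*(d - 2)*(d + 1)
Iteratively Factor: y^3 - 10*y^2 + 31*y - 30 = (y - 5)*(y^2 - 5*y + 6) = (y - 5)*(y - 3)*(y - 2)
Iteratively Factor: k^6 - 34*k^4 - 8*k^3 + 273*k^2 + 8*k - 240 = (k + 1)*(k^5 - k^4 - 33*k^3 + 25*k^2 + 248*k - 240) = (k - 3)*(k + 1)*(k^4 + 2*k^3 - 27*k^2 - 56*k + 80) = (k - 3)*(k + 1)*(k + 4)*(k^3 - 2*k^2 - 19*k + 20) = (k - 3)*(k - 1)*(k + 1)*(k + 4)*(k^2 - k - 20) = (k - 5)*(k - 3)*(k - 1)*(k + 1)*(k + 4)*(k + 4)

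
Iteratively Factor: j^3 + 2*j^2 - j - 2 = (j + 2)*(j^2 - 1) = (j + 1)*(j + 2)*(j - 1)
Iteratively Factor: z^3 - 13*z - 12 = (z + 1)*(z^2 - z - 12) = (z - 4)*(z + 1)*(z + 3)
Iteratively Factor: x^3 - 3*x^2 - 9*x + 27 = (x + 3)*(x^2 - 6*x + 9) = (x - 3)*(x + 3)*(x - 3)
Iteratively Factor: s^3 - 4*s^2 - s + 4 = (s - 1)*(s^2 - 3*s - 4) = (s - 1)*(s + 1)*(s - 4)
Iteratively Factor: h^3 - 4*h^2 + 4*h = (h)*(h^2 - 4*h + 4) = h*(h - 2)*(h - 2)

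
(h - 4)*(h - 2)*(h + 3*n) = h^3 + 3*h^2*n - 6*h^2 - 18*h*n + 8*h + 24*n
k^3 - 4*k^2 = k^2*(k - 4)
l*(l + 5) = l^2 + 5*l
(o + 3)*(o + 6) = o^2 + 9*o + 18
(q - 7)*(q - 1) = q^2 - 8*q + 7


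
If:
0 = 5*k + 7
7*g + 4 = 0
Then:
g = -4/7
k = -7/5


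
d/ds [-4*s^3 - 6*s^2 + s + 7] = -12*s^2 - 12*s + 1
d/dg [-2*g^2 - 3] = -4*g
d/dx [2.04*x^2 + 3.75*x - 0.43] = 4.08*x + 3.75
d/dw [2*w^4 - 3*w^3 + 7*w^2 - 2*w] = 8*w^3 - 9*w^2 + 14*w - 2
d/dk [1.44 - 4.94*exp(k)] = -4.94*exp(k)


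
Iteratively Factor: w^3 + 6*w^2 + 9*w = (w + 3)*(w^2 + 3*w) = (w + 3)^2*(w)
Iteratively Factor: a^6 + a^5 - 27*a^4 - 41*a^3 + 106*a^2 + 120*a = (a + 3)*(a^5 - 2*a^4 - 21*a^3 + 22*a^2 + 40*a) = a*(a + 3)*(a^4 - 2*a^3 - 21*a^2 + 22*a + 40) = a*(a + 1)*(a + 3)*(a^3 - 3*a^2 - 18*a + 40) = a*(a - 5)*(a + 1)*(a + 3)*(a^2 + 2*a - 8) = a*(a - 5)*(a + 1)*(a + 3)*(a + 4)*(a - 2)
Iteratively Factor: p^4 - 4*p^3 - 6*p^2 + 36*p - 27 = (p - 3)*(p^3 - p^2 - 9*p + 9) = (p - 3)^2*(p^2 + 2*p - 3) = (p - 3)^2*(p - 1)*(p + 3)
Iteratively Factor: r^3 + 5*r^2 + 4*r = (r)*(r^2 + 5*r + 4) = r*(r + 1)*(r + 4)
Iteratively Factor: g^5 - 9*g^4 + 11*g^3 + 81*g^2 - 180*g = (g + 3)*(g^4 - 12*g^3 + 47*g^2 - 60*g) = (g - 5)*(g + 3)*(g^3 - 7*g^2 + 12*g) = g*(g - 5)*(g + 3)*(g^2 - 7*g + 12) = g*(g - 5)*(g - 4)*(g + 3)*(g - 3)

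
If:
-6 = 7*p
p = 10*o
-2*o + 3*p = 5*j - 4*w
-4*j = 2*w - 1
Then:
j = -2/65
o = -3/35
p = -6/7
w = 73/130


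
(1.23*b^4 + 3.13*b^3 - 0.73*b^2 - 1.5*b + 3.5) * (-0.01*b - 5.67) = -0.0123*b^5 - 7.0054*b^4 - 17.7398*b^3 + 4.1541*b^2 + 8.47*b - 19.845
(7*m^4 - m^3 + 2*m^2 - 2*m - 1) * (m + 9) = 7*m^5 + 62*m^4 - 7*m^3 + 16*m^2 - 19*m - 9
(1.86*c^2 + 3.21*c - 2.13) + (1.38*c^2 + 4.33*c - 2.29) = 3.24*c^2 + 7.54*c - 4.42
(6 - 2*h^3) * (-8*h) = 16*h^4 - 48*h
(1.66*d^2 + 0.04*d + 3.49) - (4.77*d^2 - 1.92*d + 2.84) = -3.11*d^2 + 1.96*d + 0.65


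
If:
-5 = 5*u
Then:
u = -1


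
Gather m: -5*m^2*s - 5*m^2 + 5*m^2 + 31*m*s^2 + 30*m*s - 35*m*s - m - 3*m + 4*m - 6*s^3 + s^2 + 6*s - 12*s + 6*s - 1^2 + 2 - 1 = -5*m^2*s + m*(31*s^2 - 5*s) - 6*s^3 + s^2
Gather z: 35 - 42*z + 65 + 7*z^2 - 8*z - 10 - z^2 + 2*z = 6*z^2 - 48*z + 90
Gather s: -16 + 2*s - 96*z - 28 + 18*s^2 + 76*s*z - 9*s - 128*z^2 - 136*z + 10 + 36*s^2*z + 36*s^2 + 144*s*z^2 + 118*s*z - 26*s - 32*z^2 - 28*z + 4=s^2*(36*z + 54) + s*(144*z^2 + 194*z - 33) - 160*z^2 - 260*z - 30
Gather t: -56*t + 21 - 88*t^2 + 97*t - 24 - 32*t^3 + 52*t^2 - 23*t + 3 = -32*t^3 - 36*t^2 + 18*t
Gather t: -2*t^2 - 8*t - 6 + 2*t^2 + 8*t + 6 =0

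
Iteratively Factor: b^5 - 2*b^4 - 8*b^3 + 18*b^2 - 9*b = (b - 3)*(b^4 + b^3 - 5*b^2 + 3*b) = (b - 3)*(b + 3)*(b^3 - 2*b^2 + b) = (b - 3)*(b - 1)*(b + 3)*(b^2 - b) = b*(b - 3)*(b - 1)*(b + 3)*(b - 1)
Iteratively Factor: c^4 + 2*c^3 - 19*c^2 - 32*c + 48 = (c + 3)*(c^3 - c^2 - 16*c + 16) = (c - 4)*(c + 3)*(c^2 + 3*c - 4) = (c - 4)*(c + 3)*(c + 4)*(c - 1)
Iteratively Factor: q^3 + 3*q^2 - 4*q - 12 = (q + 2)*(q^2 + q - 6) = (q + 2)*(q + 3)*(q - 2)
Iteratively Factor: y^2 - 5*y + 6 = (y - 3)*(y - 2)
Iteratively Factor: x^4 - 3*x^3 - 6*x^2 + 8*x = (x - 1)*(x^3 - 2*x^2 - 8*x) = (x - 4)*(x - 1)*(x^2 + 2*x) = (x - 4)*(x - 1)*(x + 2)*(x)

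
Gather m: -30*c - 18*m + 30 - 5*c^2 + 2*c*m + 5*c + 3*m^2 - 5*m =-5*c^2 - 25*c + 3*m^2 + m*(2*c - 23) + 30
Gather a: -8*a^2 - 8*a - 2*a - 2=-8*a^2 - 10*a - 2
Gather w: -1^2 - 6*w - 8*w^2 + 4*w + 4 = -8*w^2 - 2*w + 3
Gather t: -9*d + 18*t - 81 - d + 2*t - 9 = -10*d + 20*t - 90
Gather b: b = b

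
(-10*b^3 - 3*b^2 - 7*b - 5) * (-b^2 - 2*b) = 10*b^5 + 23*b^4 + 13*b^3 + 19*b^2 + 10*b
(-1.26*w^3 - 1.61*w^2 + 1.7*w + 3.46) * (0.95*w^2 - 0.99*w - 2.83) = -1.197*w^5 - 0.2821*w^4 + 6.7747*w^3 + 6.1603*w^2 - 8.2364*w - 9.7918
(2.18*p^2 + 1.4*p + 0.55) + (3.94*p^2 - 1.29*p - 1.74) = 6.12*p^2 + 0.11*p - 1.19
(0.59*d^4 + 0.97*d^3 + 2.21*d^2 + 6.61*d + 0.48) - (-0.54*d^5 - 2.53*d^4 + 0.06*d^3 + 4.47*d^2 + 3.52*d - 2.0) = 0.54*d^5 + 3.12*d^4 + 0.91*d^3 - 2.26*d^2 + 3.09*d + 2.48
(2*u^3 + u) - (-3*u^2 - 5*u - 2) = 2*u^3 + 3*u^2 + 6*u + 2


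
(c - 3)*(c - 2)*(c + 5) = c^3 - 19*c + 30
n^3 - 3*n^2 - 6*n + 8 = (n - 4)*(n - 1)*(n + 2)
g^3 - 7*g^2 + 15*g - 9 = (g - 3)^2*(g - 1)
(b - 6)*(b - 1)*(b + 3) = b^3 - 4*b^2 - 15*b + 18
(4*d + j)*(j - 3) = 4*d*j - 12*d + j^2 - 3*j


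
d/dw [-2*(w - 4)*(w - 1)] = 10 - 4*w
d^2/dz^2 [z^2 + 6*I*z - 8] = 2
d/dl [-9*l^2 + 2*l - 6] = 2 - 18*l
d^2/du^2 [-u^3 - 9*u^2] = -6*u - 18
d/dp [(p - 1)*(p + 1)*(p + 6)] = 3*p^2 + 12*p - 1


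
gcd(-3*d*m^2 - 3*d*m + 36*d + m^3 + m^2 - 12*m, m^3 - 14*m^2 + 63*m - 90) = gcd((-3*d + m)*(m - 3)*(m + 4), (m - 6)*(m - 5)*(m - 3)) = m - 3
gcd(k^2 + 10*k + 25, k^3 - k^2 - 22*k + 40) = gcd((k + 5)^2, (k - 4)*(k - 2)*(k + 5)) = k + 5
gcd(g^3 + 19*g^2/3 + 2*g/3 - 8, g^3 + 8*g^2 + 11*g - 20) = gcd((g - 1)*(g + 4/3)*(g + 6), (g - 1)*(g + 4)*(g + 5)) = g - 1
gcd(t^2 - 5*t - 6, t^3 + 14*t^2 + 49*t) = 1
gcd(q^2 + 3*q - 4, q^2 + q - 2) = q - 1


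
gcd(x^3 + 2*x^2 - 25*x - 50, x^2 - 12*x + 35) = x - 5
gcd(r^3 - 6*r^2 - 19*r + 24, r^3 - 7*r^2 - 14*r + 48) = r^2 - 5*r - 24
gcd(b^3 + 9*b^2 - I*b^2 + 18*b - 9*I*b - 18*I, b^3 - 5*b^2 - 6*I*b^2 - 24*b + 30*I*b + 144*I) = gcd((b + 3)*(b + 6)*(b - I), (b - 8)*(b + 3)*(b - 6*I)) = b + 3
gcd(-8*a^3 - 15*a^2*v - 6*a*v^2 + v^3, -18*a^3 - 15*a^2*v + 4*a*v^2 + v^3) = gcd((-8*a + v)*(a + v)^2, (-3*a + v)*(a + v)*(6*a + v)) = a + v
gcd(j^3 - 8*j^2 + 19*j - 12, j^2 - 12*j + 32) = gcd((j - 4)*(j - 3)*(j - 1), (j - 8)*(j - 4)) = j - 4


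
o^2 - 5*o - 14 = (o - 7)*(o + 2)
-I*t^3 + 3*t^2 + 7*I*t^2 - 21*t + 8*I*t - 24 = (t - 8)*(t + 3*I)*(-I*t - I)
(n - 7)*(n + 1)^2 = n^3 - 5*n^2 - 13*n - 7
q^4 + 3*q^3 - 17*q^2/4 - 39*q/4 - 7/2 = (q - 2)*(q + 1/2)*(q + 1)*(q + 7/2)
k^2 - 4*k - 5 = (k - 5)*(k + 1)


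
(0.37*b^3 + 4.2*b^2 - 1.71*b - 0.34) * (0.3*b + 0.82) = 0.111*b^4 + 1.5634*b^3 + 2.931*b^2 - 1.5042*b - 0.2788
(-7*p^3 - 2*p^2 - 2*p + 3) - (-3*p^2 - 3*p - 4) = -7*p^3 + p^2 + p + 7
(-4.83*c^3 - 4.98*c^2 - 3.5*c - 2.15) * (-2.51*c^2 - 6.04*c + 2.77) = 12.1233*c^5 + 41.673*c^4 + 25.4851*c^3 + 12.7419*c^2 + 3.291*c - 5.9555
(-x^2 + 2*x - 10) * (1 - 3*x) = 3*x^3 - 7*x^2 + 32*x - 10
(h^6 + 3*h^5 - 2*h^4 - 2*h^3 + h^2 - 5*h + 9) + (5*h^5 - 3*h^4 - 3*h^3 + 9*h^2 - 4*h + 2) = h^6 + 8*h^5 - 5*h^4 - 5*h^3 + 10*h^2 - 9*h + 11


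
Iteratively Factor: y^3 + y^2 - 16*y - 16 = (y + 4)*(y^2 - 3*y - 4) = (y - 4)*(y + 4)*(y + 1)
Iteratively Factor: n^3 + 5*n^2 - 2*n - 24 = (n - 2)*(n^2 + 7*n + 12) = (n - 2)*(n + 4)*(n + 3)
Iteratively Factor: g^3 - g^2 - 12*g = (g + 3)*(g^2 - 4*g) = (g - 4)*(g + 3)*(g)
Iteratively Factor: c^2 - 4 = (c + 2)*(c - 2)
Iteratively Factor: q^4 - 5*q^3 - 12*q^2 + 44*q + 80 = (q + 2)*(q^3 - 7*q^2 + 2*q + 40) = (q - 5)*(q + 2)*(q^2 - 2*q - 8) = (q - 5)*(q - 4)*(q + 2)*(q + 2)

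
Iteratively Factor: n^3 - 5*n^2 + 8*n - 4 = (n - 1)*(n^2 - 4*n + 4) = (n - 2)*(n - 1)*(n - 2)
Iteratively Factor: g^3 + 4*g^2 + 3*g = (g)*(g^2 + 4*g + 3) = g*(g + 1)*(g + 3)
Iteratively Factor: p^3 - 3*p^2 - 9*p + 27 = (p + 3)*(p^2 - 6*p + 9) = (p - 3)*(p + 3)*(p - 3)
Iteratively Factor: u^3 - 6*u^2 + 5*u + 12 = (u - 3)*(u^2 - 3*u - 4) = (u - 3)*(u + 1)*(u - 4)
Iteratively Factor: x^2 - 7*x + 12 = (x - 4)*(x - 3)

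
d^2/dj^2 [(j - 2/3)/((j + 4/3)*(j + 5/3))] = 54*(27*j^3 - 54*j^2 - 342*j - 302)/(729*j^6 + 6561*j^5 + 24543*j^4 + 48843*j^3 + 54540*j^2 + 32400*j + 8000)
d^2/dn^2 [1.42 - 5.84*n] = 0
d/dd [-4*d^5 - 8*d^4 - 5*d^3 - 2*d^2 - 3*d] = -20*d^4 - 32*d^3 - 15*d^2 - 4*d - 3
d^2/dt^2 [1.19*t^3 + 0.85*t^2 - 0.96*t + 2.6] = 7.14*t + 1.7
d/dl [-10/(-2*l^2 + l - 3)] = 10*(1 - 4*l)/(2*l^2 - l + 3)^2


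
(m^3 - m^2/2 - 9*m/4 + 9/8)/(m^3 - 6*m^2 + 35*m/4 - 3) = (m + 3/2)/(m - 4)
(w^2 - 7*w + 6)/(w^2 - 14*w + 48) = (w - 1)/(w - 8)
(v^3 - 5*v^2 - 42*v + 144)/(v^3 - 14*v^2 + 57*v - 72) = (v + 6)/(v - 3)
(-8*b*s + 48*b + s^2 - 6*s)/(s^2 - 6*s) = (-8*b + s)/s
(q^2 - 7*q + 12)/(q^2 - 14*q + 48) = (q^2 - 7*q + 12)/(q^2 - 14*q + 48)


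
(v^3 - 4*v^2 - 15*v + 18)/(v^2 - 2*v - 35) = (-v^3 + 4*v^2 + 15*v - 18)/(-v^2 + 2*v + 35)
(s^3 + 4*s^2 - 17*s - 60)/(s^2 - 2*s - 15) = (s^2 + s - 20)/(s - 5)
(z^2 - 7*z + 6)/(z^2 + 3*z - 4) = (z - 6)/(z + 4)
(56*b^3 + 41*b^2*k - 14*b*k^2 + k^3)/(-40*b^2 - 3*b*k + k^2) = (-7*b^2 - 6*b*k + k^2)/(5*b + k)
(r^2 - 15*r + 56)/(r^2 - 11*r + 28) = (r - 8)/(r - 4)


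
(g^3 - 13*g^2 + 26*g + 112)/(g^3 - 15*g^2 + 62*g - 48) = (g^2 - 5*g - 14)/(g^2 - 7*g + 6)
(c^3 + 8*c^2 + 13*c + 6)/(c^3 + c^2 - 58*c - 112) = (c^3 + 8*c^2 + 13*c + 6)/(c^3 + c^2 - 58*c - 112)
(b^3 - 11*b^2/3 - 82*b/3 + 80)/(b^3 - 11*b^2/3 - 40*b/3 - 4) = (3*b^2 + 7*b - 40)/(3*b^2 + 7*b + 2)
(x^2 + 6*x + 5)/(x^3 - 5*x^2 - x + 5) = (x + 5)/(x^2 - 6*x + 5)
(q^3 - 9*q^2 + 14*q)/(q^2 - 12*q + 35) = q*(q - 2)/(q - 5)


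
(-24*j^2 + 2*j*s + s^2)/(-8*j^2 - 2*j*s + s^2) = (6*j + s)/(2*j + s)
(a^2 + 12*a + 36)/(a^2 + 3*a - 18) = (a + 6)/(a - 3)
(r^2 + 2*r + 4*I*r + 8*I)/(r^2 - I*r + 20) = (r + 2)/(r - 5*I)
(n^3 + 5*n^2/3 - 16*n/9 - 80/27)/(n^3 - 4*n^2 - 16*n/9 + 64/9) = (n + 5/3)/(n - 4)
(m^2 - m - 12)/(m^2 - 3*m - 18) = (m - 4)/(m - 6)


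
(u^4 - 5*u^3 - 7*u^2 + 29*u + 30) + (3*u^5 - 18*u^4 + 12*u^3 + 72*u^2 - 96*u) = 3*u^5 - 17*u^4 + 7*u^3 + 65*u^2 - 67*u + 30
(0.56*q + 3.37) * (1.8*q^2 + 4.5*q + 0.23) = 1.008*q^3 + 8.586*q^2 + 15.2938*q + 0.7751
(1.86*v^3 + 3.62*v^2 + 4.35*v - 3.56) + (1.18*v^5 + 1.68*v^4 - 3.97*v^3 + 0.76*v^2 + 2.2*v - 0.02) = 1.18*v^5 + 1.68*v^4 - 2.11*v^3 + 4.38*v^2 + 6.55*v - 3.58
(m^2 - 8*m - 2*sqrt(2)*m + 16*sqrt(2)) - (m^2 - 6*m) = -2*sqrt(2)*m - 2*m + 16*sqrt(2)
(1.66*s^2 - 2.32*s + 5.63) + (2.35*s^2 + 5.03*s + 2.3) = 4.01*s^2 + 2.71*s + 7.93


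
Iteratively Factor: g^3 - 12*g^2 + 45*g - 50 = (g - 5)*(g^2 - 7*g + 10) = (g - 5)^2*(g - 2)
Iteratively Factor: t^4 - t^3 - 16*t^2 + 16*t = (t - 1)*(t^3 - 16*t) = (t - 4)*(t - 1)*(t^2 + 4*t) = t*(t - 4)*(t - 1)*(t + 4)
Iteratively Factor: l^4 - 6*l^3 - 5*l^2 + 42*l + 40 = (l + 1)*(l^3 - 7*l^2 + 2*l + 40) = (l - 5)*(l + 1)*(l^2 - 2*l - 8) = (l - 5)*(l - 4)*(l + 1)*(l + 2)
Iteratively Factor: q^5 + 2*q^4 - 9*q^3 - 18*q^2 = (q)*(q^4 + 2*q^3 - 9*q^2 - 18*q) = q*(q + 3)*(q^3 - q^2 - 6*q) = q^2*(q + 3)*(q^2 - q - 6) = q^2*(q + 2)*(q + 3)*(q - 3)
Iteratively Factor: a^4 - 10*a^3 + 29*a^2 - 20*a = (a)*(a^3 - 10*a^2 + 29*a - 20) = a*(a - 1)*(a^2 - 9*a + 20) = a*(a - 4)*(a - 1)*(a - 5)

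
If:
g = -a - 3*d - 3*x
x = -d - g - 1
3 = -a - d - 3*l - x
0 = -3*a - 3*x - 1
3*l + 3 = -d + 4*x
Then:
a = -5/12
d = 5/8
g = -41/24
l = -79/72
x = 1/12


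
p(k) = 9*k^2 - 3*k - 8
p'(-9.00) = -165.00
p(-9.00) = 748.00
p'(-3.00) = -57.00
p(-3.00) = 82.00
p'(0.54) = 6.72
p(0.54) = -7.00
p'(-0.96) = -20.28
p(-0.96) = 3.17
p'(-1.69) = -33.42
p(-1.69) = 22.77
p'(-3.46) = -65.28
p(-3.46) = 110.12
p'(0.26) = 1.68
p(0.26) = -8.17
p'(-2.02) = -39.36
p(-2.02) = 34.78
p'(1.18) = 18.24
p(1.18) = 0.99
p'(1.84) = 30.12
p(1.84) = 16.95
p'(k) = 18*k - 3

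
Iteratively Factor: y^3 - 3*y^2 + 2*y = (y - 2)*(y^2 - y) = (y - 2)*(y - 1)*(y)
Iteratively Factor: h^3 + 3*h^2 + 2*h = (h + 2)*(h^2 + h) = (h + 1)*(h + 2)*(h)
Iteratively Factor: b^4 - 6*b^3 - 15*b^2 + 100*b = (b - 5)*(b^3 - b^2 - 20*b) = b*(b - 5)*(b^2 - b - 20) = b*(b - 5)*(b + 4)*(b - 5)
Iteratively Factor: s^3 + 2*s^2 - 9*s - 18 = (s + 2)*(s^2 - 9) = (s - 3)*(s + 2)*(s + 3)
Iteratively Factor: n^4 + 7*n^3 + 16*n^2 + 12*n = (n + 3)*(n^3 + 4*n^2 + 4*n) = (n + 2)*(n + 3)*(n^2 + 2*n) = (n + 2)^2*(n + 3)*(n)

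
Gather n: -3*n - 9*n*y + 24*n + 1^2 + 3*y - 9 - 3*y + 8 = n*(21 - 9*y)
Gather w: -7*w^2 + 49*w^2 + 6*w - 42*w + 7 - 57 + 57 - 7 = 42*w^2 - 36*w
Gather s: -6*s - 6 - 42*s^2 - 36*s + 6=-42*s^2 - 42*s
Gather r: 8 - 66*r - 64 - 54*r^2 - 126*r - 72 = -54*r^2 - 192*r - 128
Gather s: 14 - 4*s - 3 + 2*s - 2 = 9 - 2*s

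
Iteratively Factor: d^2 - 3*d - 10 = (d + 2)*(d - 5)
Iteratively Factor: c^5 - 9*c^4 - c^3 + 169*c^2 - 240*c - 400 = (c - 5)*(c^4 - 4*c^3 - 21*c^2 + 64*c + 80) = (c - 5)*(c + 4)*(c^3 - 8*c^2 + 11*c + 20) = (c - 5)*(c - 4)*(c + 4)*(c^2 - 4*c - 5) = (c - 5)^2*(c - 4)*(c + 4)*(c + 1)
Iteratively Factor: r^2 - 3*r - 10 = (r + 2)*(r - 5)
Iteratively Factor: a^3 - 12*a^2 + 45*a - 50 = (a - 5)*(a^2 - 7*a + 10) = (a - 5)^2*(a - 2)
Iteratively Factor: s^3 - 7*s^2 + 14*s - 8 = (s - 4)*(s^2 - 3*s + 2) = (s - 4)*(s - 2)*(s - 1)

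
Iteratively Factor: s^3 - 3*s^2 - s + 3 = (s + 1)*(s^2 - 4*s + 3) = (s - 1)*(s + 1)*(s - 3)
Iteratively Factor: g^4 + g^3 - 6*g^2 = (g)*(g^3 + g^2 - 6*g) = g*(g + 3)*(g^2 - 2*g) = g^2*(g + 3)*(g - 2)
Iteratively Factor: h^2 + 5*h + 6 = (h + 3)*(h + 2)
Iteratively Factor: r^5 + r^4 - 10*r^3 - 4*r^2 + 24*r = (r - 2)*(r^4 + 3*r^3 - 4*r^2 - 12*r) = r*(r - 2)*(r^3 + 3*r^2 - 4*r - 12) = r*(r - 2)*(r + 2)*(r^2 + r - 6) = r*(r - 2)*(r + 2)*(r + 3)*(r - 2)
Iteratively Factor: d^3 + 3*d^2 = (d)*(d^2 + 3*d) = d^2*(d + 3)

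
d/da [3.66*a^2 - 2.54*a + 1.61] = 7.32*a - 2.54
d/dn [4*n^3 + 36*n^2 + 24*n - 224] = 12*n^2 + 72*n + 24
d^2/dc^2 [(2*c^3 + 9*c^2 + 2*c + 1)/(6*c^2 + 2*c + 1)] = 2*(-40*c^3 - 42*c^2 + 6*c + 3)/(216*c^6 + 216*c^5 + 180*c^4 + 80*c^3 + 30*c^2 + 6*c + 1)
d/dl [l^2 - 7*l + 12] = 2*l - 7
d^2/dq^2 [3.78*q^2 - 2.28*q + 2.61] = 7.56000000000000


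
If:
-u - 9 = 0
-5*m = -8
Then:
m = 8/5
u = -9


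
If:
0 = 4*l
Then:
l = 0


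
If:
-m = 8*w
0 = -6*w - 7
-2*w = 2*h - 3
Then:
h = 8/3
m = 28/3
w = -7/6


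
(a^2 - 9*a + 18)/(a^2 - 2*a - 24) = (a - 3)/(a + 4)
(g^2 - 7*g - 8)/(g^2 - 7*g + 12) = (g^2 - 7*g - 8)/(g^2 - 7*g + 12)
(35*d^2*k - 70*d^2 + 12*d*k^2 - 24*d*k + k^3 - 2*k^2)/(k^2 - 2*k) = 35*d^2/k + 12*d + k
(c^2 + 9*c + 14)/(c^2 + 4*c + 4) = (c + 7)/(c + 2)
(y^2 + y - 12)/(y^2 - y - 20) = (y - 3)/(y - 5)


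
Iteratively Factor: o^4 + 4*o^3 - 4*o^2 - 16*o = (o - 2)*(o^3 + 6*o^2 + 8*o) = (o - 2)*(o + 2)*(o^2 + 4*o) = o*(o - 2)*(o + 2)*(o + 4)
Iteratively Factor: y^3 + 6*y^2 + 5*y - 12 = (y + 3)*(y^2 + 3*y - 4) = (y - 1)*(y + 3)*(y + 4)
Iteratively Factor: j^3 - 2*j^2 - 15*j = (j + 3)*(j^2 - 5*j) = j*(j + 3)*(j - 5)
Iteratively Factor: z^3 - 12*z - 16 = (z - 4)*(z^2 + 4*z + 4) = (z - 4)*(z + 2)*(z + 2)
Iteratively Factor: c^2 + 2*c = (c + 2)*(c)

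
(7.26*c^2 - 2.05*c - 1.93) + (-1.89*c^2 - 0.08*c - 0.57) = 5.37*c^2 - 2.13*c - 2.5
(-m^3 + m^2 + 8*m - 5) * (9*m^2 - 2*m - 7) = -9*m^5 + 11*m^4 + 77*m^3 - 68*m^2 - 46*m + 35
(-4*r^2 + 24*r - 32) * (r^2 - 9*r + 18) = -4*r^4 + 60*r^3 - 320*r^2 + 720*r - 576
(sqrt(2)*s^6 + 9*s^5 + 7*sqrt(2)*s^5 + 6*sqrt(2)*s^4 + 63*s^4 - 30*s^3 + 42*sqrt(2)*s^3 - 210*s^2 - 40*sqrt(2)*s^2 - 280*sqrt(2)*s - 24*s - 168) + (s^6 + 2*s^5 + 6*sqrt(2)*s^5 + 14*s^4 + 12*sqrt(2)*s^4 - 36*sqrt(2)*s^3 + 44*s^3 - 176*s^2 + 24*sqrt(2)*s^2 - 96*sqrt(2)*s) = s^6 + sqrt(2)*s^6 + 11*s^5 + 13*sqrt(2)*s^5 + 18*sqrt(2)*s^4 + 77*s^4 + 6*sqrt(2)*s^3 + 14*s^3 - 386*s^2 - 16*sqrt(2)*s^2 - 376*sqrt(2)*s - 24*s - 168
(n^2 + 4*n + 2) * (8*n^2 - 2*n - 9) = 8*n^4 + 30*n^3 - n^2 - 40*n - 18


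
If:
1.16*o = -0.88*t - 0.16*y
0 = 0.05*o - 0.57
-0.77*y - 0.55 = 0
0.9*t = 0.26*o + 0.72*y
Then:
No Solution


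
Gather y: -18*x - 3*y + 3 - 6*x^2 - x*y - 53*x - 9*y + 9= -6*x^2 - 71*x + y*(-x - 12) + 12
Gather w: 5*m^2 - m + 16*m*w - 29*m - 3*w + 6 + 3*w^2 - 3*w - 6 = 5*m^2 - 30*m + 3*w^2 + w*(16*m - 6)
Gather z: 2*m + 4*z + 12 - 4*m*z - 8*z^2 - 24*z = 2*m - 8*z^2 + z*(-4*m - 20) + 12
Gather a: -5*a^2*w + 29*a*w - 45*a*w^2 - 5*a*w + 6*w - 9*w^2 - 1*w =-5*a^2*w + a*(-45*w^2 + 24*w) - 9*w^2 + 5*w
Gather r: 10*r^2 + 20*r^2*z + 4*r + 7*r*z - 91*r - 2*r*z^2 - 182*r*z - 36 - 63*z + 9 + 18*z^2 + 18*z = r^2*(20*z + 10) + r*(-2*z^2 - 175*z - 87) + 18*z^2 - 45*z - 27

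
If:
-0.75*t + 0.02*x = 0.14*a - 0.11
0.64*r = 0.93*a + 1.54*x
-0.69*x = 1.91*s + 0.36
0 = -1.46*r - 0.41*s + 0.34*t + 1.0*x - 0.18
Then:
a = -1.07822045857691*x - 0.0241899958264502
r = 0.839460896130426*x - 0.0351510876853104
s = -0.361256544502618*x - 0.18848167539267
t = 0.227934485601023*x + 0.151182132554271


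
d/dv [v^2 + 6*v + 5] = 2*v + 6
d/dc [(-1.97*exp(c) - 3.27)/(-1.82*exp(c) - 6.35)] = 6.5581*exp(c)/(1.82*exp(c) + 6.35)^2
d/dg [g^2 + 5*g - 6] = 2*g + 5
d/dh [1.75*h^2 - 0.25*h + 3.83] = 3.5*h - 0.25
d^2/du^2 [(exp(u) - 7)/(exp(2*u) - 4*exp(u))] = (exp(3*u) - 24*exp(2*u) + 84*exp(u) - 112)*exp(-u)/(exp(3*u) - 12*exp(2*u) + 48*exp(u) - 64)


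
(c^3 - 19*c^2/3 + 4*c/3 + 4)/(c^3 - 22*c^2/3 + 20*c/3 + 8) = (c - 1)/(c - 2)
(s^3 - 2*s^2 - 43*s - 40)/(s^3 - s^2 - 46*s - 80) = (s + 1)/(s + 2)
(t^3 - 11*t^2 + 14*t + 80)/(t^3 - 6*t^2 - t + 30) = (t - 8)/(t - 3)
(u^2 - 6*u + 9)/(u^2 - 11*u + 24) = (u - 3)/(u - 8)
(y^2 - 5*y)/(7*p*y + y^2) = (y - 5)/(7*p + y)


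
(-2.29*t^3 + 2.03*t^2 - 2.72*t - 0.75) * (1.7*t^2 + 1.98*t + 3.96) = -3.893*t^5 - 1.0832*t^4 - 9.673*t^3 + 1.3782*t^2 - 12.2562*t - 2.97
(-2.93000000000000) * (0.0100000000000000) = -0.0293000000000000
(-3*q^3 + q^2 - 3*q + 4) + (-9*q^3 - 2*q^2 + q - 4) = -12*q^3 - q^2 - 2*q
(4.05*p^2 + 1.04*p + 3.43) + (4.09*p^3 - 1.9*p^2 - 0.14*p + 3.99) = 4.09*p^3 + 2.15*p^2 + 0.9*p + 7.42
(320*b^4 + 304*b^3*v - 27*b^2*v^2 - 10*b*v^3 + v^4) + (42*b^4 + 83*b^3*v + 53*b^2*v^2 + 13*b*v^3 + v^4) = 362*b^4 + 387*b^3*v + 26*b^2*v^2 + 3*b*v^3 + 2*v^4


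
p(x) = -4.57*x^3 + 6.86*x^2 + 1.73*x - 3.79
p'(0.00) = 1.73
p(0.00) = -3.79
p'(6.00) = -409.51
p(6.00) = -733.57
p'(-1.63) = -57.06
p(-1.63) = 31.41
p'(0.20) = 3.93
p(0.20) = -3.21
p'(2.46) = -47.49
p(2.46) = -26.05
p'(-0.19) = -1.37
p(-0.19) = -3.84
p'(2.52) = -50.76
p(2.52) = -29.00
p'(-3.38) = -201.27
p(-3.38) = 245.20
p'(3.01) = -81.19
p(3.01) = -61.06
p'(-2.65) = -130.91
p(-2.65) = 124.85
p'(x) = -13.71*x^2 + 13.72*x + 1.73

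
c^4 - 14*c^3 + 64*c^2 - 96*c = c*(c - 6)*(c - 4)^2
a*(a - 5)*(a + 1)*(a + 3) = a^4 - a^3 - 17*a^2 - 15*a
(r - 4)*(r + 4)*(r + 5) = r^3 + 5*r^2 - 16*r - 80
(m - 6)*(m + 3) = m^2 - 3*m - 18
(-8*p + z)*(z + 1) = -8*p*z - 8*p + z^2 + z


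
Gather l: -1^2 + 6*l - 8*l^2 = -8*l^2 + 6*l - 1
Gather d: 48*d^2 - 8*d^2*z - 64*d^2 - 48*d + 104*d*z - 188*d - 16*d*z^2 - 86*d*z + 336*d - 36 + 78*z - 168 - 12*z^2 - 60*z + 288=d^2*(-8*z - 16) + d*(-16*z^2 + 18*z + 100) - 12*z^2 + 18*z + 84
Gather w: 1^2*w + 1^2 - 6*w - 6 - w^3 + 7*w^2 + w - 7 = -w^3 + 7*w^2 - 4*w - 12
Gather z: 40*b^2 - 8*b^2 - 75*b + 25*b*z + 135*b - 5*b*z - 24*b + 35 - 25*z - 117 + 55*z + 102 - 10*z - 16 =32*b^2 + 36*b + z*(20*b + 20) + 4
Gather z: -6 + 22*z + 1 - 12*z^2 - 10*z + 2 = -12*z^2 + 12*z - 3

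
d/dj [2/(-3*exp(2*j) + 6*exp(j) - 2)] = 12*(exp(j) - 1)*exp(j)/(3*exp(2*j) - 6*exp(j) + 2)^2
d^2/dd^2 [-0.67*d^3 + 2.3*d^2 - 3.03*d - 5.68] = 4.6 - 4.02*d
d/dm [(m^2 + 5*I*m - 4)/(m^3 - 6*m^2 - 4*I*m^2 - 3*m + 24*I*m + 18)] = (-m^4 - 10*I*m^3 + m^2*(-11 + 54*I) + m*(-12 - 32*I) - 12 + 186*I)/(m^6 + m^5*(-12 - 8*I) + m^4*(14 + 96*I) + m^3*(264 - 264*I) + m^2*(-783 - 288*I) + m*(-108 + 864*I) + 324)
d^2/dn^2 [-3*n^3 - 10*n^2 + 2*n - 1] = -18*n - 20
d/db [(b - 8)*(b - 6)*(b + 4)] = 3*b^2 - 20*b - 8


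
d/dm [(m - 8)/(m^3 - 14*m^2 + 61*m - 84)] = (m^3 - 14*m^2 + 61*m - (m - 8)*(3*m^2 - 28*m + 61) - 84)/(m^3 - 14*m^2 + 61*m - 84)^2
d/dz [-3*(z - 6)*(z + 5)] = 3 - 6*z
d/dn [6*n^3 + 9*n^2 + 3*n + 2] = 18*n^2 + 18*n + 3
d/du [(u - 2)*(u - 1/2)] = 2*u - 5/2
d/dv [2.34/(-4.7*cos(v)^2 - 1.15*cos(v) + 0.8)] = -(21.996*cos(v) + 2.691)*sin(v)/(4.7*cos(v)^2 + 1.15*cos(v) - 0.8)^2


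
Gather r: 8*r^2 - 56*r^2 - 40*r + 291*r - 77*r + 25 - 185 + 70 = -48*r^2 + 174*r - 90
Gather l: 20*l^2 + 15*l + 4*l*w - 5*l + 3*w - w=20*l^2 + l*(4*w + 10) + 2*w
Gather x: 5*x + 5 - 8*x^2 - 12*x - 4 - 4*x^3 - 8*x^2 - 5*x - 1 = -4*x^3 - 16*x^2 - 12*x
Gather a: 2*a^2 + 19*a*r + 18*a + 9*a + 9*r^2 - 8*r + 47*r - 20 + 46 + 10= 2*a^2 + a*(19*r + 27) + 9*r^2 + 39*r + 36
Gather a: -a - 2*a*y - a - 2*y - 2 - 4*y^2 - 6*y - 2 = a*(-2*y - 2) - 4*y^2 - 8*y - 4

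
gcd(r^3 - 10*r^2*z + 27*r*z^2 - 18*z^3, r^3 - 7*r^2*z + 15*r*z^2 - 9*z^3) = r^2 - 4*r*z + 3*z^2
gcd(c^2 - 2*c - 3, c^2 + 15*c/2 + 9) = 1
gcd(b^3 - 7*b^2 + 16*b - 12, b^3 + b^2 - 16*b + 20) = b^2 - 4*b + 4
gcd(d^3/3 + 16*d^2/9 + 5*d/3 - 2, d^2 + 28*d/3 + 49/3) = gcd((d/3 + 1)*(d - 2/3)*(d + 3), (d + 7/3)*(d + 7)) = 1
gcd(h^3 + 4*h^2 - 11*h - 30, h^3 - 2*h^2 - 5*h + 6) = h^2 - h - 6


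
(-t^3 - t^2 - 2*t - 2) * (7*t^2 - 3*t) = -7*t^5 - 4*t^4 - 11*t^3 - 8*t^2 + 6*t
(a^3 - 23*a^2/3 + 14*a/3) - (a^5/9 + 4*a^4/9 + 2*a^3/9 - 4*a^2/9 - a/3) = -a^5/9 - 4*a^4/9 + 7*a^3/9 - 65*a^2/9 + 5*a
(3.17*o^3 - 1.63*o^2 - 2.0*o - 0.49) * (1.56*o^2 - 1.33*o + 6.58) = 4.9452*o^5 - 6.7589*o^4 + 19.9065*o^3 - 8.8298*o^2 - 12.5083*o - 3.2242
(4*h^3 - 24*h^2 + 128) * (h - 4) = 4*h^4 - 40*h^3 + 96*h^2 + 128*h - 512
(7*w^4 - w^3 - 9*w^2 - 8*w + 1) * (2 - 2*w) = -14*w^5 + 16*w^4 + 16*w^3 - 2*w^2 - 18*w + 2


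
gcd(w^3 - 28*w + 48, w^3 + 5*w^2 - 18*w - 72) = w^2 + 2*w - 24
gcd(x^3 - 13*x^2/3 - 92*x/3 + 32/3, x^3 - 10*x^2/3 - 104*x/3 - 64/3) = x^2 - 4*x - 32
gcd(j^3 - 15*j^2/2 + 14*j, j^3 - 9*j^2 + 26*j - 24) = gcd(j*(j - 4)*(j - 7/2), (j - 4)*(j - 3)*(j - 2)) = j - 4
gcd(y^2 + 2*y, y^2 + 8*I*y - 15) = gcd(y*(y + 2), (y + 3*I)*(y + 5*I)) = 1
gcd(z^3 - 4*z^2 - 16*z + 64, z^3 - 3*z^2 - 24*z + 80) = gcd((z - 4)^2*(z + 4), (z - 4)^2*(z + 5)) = z^2 - 8*z + 16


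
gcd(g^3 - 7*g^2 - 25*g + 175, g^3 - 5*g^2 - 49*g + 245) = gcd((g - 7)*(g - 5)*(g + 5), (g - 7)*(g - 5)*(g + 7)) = g^2 - 12*g + 35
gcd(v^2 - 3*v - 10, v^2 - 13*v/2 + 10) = 1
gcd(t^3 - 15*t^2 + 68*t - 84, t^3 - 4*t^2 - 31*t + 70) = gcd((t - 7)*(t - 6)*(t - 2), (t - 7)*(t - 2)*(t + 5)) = t^2 - 9*t + 14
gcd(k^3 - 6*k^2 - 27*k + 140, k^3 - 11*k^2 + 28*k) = k^2 - 11*k + 28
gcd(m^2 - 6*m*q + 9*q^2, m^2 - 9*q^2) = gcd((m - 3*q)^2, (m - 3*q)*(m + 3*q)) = -m + 3*q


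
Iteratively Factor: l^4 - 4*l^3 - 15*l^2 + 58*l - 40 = (l - 5)*(l^3 + l^2 - 10*l + 8) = (l - 5)*(l + 4)*(l^2 - 3*l + 2) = (l - 5)*(l - 2)*(l + 4)*(l - 1)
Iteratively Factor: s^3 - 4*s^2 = (s - 4)*(s^2) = s*(s - 4)*(s)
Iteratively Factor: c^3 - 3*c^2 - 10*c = (c - 5)*(c^2 + 2*c) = (c - 5)*(c + 2)*(c)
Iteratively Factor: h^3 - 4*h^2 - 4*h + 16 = (h - 2)*(h^2 - 2*h - 8) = (h - 2)*(h + 2)*(h - 4)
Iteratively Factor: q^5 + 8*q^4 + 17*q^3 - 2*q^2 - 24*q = (q + 4)*(q^4 + 4*q^3 + q^2 - 6*q) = (q + 3)*(q + 4)*(q^3 + q^2 - 2*q) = (q + 2)*(q + 3)*(q + 4)*(q^2 - q) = q*(q + 2)*(q + 3)*(q + 4)*(q - 1)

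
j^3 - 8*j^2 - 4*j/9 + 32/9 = (j - 8)*(j - 2/3)*(j + 2/3)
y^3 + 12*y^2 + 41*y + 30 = (y + 1)*(y + 5)*(y + 6)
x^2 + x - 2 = (x - 1)*(x + 2)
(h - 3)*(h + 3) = h^2 - 9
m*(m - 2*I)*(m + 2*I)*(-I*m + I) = -I*m^4 + I*m^3 - 4*I*m^2 + 4*I*m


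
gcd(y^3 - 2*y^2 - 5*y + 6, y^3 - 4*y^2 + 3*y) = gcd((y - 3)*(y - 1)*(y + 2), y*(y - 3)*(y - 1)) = y^2 - 4*y + 3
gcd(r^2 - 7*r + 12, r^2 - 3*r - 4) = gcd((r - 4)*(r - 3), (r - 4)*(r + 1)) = r - 4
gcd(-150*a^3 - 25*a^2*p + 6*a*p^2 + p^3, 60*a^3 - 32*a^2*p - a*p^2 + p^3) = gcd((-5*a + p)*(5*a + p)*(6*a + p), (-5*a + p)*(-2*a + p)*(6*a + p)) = -30*a^2 + a*p + p^2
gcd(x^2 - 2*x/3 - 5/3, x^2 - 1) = x + 1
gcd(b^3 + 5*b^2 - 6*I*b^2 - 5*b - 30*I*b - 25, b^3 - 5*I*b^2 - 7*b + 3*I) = b - I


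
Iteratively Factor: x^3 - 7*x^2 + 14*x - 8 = (x - 4)*(x^2 - 3*x + 2) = (x - 4)*(x - 2)*(x - 1)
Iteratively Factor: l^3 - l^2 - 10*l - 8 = (l + 2)*(l^2 - 3*l - 4) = (l + 1)*(l + 2)*(l - 4)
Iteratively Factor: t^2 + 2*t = (t)*(t + 2)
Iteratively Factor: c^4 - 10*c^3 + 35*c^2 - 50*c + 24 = (c - 1)*(c^3 - 9*c^2 + 26*c - 24) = (c - 4)*(c - 1)*(c^2 - 5*c + 6) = (c - 4)*(c - 3)*(c - 1)*(c - 2)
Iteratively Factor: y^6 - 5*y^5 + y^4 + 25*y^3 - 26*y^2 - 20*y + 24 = (y - 1)*(y^5 - 4*y^4 - 3*y^3 + 22*y^2 - 4*y - 24) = (y - 1)*(y + 2)*(y^4 - 6*y^3 + 9*y^2 + 4*y - 12) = (y - 2)*(y - 1)*(y + 2)*(y^3 - 4*y^2 + y + 6) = (y - 2)*(y - 1)*(y + 1)*(y + 2)*(y^2 - 5*y + 6) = (y - 3)*(y - 2)*(y - 1)*(y + 1)*(y + 2)*(y - 2)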